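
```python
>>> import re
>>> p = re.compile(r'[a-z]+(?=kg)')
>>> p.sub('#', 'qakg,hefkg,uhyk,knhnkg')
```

Because the assertion is zero-width, the text it checks is not consumed and won't appear in the result.
Every occurrence is swapped for '#'.

'#kg,#kg,uhyk,#kg'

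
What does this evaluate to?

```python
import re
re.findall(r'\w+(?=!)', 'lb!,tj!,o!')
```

The lookaround is zero-width — it requires the adjacent text to match without consuming it, so the asserted text isn't part of the match.
Scanning left to right: at [0:2] → 'lb'; at [4:6] → 'tj'; at [8:9] → 'o'.
No capturing groups, so `findall` returns the 3 full match strings.

['lb', 'tj', 'o']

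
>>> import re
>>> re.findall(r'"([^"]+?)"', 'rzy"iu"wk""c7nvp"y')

Walking the string: at [3:7] match '"iu"', group 1 = 'iu'; at [10:17] match '"c7nvp"', group 1 = 'c7nvp'.
`findall` collects group 1 from each match (2 total).

['iu', 'c7nvp']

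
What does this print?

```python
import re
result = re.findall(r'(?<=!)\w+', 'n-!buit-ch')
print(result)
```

The positive lookaround only admits positions where the adjacent text matches; those characters stay outside the span.
With no groups in the pattern, `findall` gives back each whole match — 1 here.

['buit']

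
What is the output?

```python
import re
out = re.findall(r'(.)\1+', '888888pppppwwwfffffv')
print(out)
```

['8', 'p', 'w', 'f']

A backreference is literal: `\1` must see the identical characters the first group matched.
With a single group, `findall` returns only what that group captured — 4 items.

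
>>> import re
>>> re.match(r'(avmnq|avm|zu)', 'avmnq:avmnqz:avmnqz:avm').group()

'avmnq'

Alternation tries branches left to right and keeps the first one that lets the overall match succeed at that position.
With `match`, the pattern is implicitly anchored at the beginning.
The match spans [0:5] → 'avmnq'.
Captured: group 1 = 'avmnq'.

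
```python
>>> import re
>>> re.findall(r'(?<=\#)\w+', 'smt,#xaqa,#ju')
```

Lookahead/lookbehind check context without consuming it, so the matched span excludes the asserted characters.
Since nothing is captured, `findall` lists the 2 matched substrings directly.

['xaqa', 'ju']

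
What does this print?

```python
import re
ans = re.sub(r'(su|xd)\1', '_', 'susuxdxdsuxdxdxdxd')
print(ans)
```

A backreference is literal: `\1` must see the identical characters the first group matched.
Matches: at [0:4] → 'susu'; at [4:8] → 'xdxd'; at [10:14] → 'xdxd'; at [14:18] → 'xdxd'.
Every occurrence is swapped for '_'.

__su__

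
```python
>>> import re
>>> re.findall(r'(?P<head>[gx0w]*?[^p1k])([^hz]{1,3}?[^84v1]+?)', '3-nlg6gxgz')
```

2 groups means each result is a tuple of 2 captured strings — 3 here.

[('3', '-n'), ('l', 'g6'), ('g', 'xg')]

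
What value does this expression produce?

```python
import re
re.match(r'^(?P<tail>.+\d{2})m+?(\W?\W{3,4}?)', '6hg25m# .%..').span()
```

This matches anchored at the start of the string; then one or more of any character, then exactly 2 of a digit (captured as 'tail'); then one or more of a literal 'm' (lazy); then optionally a non-word character, then 3 to 4 of a non-word character (lazy) (captured).
With the lazy modifier that quantifier settles for the fewest repetitions that let the rest of the pattern succeed (the atoms after it are unaffected and can still be greedy).
`match` is anchored at position 0; if the pattern doesn't fit there, it returns None.
The match spans [0:10] → '6hg25m# .%'.
Captured: group 1 = '6hg25', group 2 = '# .%'.

(0, 10)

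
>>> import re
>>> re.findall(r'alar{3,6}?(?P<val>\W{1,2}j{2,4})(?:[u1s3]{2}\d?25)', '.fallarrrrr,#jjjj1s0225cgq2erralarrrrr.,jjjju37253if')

The pattern matches the literal 'ala', then 3 to 6 of a literal 'r' (lazy); then 1 to 2 of a non-word character, then 2 to 4 of the literal 'j' (captured as 'val'); then exactly 2 of one of [u1s3], then optionally a digit, then the literal '25' (non-capturing group).
Scanning left to right: at [30:49] match 'alarrrrr.,jjjju3725', group 1 = '.,jjjj'.
Because there's exactly one group, `findall` drops the full match and keeps group 1 from the one hit.

['.,jjjj']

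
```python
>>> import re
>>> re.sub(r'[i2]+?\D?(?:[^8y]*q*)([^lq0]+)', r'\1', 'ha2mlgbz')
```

This matches one or more of one of [i2] (lazy), then optionally a non-digit; then zero or more of any character except [8y], then zero or more of a literal 'q' (non-capturing group); then one or more of any character except [lq0] (captured).
Matches: at [2:8] → '2mlgbz'.
The replacement refers to a captured group, so each match is rewritten using its own captured text.

'haz'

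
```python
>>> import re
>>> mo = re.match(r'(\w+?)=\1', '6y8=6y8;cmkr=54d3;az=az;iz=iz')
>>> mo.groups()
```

('6y8',)

The match spans [0:7] → '6y8=6y8'.
Captured: group 1 = '6y8'.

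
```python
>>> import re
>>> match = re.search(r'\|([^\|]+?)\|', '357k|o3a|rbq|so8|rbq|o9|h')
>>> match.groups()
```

`re.search` scans for the first position where the pattern succeeds.
The match spans [4:9] → '|o3a|'.
Captured: group 1 = 'o3a'.

('o3a',)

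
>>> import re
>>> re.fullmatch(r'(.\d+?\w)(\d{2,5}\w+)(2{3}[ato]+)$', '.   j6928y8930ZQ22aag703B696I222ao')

None

The pattern matches any character, then one or more of a digit (lazy), then a word character (captured); then 2 to 5 of a digit, then one or more of a word character (captured); then exactly 3 of a literal '2', then one or more of one of [ato] (captured); then anchored at the end.
`re.fullmatch` is like wrapping the pattern in `^…$` (in single-line mode).
Here the string isn't matched end-to-end, so the call returns None.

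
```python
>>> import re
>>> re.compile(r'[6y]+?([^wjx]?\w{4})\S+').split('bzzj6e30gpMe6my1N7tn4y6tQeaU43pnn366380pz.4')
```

['bzzj', 'e30gp', '']

The pattern matches one or more of one of [6y] (lazy); then optionally any character except [wjx], then exactly 4 of a word character (captured); then one or more of a non-whitespace character.
Matches to split on: at [4:43] → '6e30gpMe6my1N7tn4y6tQeaU43pnn366380pz.4'.
With a capturing group present, the delimiter's captured portion is kept in the result list.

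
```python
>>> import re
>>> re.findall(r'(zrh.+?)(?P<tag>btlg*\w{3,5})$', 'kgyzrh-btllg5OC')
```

[('zrh-', 'btllg5OC')]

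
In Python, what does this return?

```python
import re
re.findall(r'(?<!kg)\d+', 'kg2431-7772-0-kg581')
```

A negative assertion filters positions out without eating any characters.
Walking the string: at [3:6] → '431'; at [7:11] → '7772'; at [12:13] → '0'; at [17:19] → '81'.
Since nothing is captured, `findall` lists the 4 matched substrings directly.

['431', '7772', '0', '81']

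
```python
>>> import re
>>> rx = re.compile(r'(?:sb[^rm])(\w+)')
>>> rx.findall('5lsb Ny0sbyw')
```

Pattern: the literal 'sb', then any character except [rm] (non-capturing group); then one or more of a word character (captured).
`findall` collects group 1 from the one match (1 total).

['Ny0sbyw']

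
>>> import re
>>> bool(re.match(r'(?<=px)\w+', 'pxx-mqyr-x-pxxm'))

With `match`, the pattern is implicitly anchored at the beginning.
Here position 0 doesn't satisfy it, so the call returns None, and `bool(None)` is False.

False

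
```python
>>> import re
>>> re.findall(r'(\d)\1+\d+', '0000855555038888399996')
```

After group 1 captures some text, `\1` only succeeds where that same text appears again.
Scanning left to right: at [0:22] match '0000855555038888399996', group 1 = '0'.
`findall` collects group 1 from the one match (1 total).

['0']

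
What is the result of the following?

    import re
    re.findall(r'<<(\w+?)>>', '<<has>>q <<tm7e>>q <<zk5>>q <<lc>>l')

Walking the string: at [0:7] match '<<has>>', group 1 = 'has'; at [9:17] match '<<tm7e>>', group 1 = 'tm7e'; at [19:26] match '<<zk5>>', group 1 = 'zk5'; at [28:34] match '<<lc>>', group 1 = 'lc'.
Because there's exactly one group, `findall` drops the full match and keeps group 1 from each hit.

['has', 'tm7e', 'zk5', 'lc']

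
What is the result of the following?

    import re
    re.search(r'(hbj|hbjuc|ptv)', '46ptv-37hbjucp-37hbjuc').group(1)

'ptv'

The match spans [2:5] → 'ptv'.
Captured: group 1 = 'ptv'.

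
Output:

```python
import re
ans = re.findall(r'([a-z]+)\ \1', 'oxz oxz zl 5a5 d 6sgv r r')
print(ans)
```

['oxz', 'r']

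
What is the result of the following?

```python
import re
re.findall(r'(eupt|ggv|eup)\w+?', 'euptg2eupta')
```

['eupt', 'eupt']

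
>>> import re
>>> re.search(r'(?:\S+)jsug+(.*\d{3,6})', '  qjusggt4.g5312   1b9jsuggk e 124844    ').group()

The pattern matches one or more of a non-whitespace character (non-capturing group); then the literal 'jsu', then one or more of the literal 'g'; then zero or more of any character, then 3 to 6 of a digit (captured).
Unlike `match`, `search` isn't anchored — it looks for the pattern anywhere in the string.
The match spans [19:37] → '1b9jsuggk e 124844'.
Captured: group 1 = 'k e 124844'.

'1b9jsuggk e 124844'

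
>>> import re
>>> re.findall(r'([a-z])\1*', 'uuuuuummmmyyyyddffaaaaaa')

The backreference `\1` re-matches whatever the first group consumed, character for character.
Walking the string: at [0:6] match 'uuuuuu', group 1 = 'u'; at [6:10] match 'mmmm', group 1 = 'm'; at [10:14] match 'yyyy', group 1 = 'y'; at [14:16] match 'dd', group 1 = 'd'; at [16:18] match 'ff', group 1 = 'f'; ….
Because there's exactly one group, `findall` drops the full match and keeps group 1 from each hit.

['u', 'm', 'y', 'd', 'f', 'a']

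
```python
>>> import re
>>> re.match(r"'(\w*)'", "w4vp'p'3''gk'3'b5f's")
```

With `match`, the pattern is implicitly anchored at the beginning.
Here the pattern fails at index 0, so the call returns None.

None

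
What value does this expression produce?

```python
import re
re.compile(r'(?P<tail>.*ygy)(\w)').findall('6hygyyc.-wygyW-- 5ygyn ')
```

[('6hygyyc.-wygyW-- 5ygy', 'n')]

Pattern: zero or more of any character, then the literal 'ygy' (captured as 'tail'); then a word character (captured).
Walking the string: at [0:22] match '6hygyyc.-wygyW-- 5ygyn', groups = ('6hygyyc.-wygyW-- 5ygy', 'n').
2 groups means the one result is a tuple of 2 captured strings — 1 here.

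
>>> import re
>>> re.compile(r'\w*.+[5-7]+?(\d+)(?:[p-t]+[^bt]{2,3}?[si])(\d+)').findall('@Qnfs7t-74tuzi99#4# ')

The pattern matches zero or more of a word character, then one or more of any character, then one or more of a character in [5-7] (lazy); then one or more of a digit (captured); then one or more of a character in [p-t], then 2 to 3 of any character except [bt] (lazy), then one of [si] (non-capturing group); then one or more of a digit (captured).
With 2 capturing groups, `findall` returns a 2-tuple per match.

[('4', '99')]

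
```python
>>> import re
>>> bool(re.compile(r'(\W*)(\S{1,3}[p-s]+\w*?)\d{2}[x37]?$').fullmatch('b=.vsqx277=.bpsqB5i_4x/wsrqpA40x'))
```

False

For `fullmatch`, every character of the input must be accounted for by the pattern.
Here the pattern can't cover the whole string, so the call returns None, and `bool(None)` is False.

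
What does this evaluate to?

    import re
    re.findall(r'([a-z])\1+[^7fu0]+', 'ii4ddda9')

['i']

The backreference `\1` re-matches whatever the first group consumed, character for character.
One capturing group, so `findall` returns just the captured substring from the one match — 1 in all.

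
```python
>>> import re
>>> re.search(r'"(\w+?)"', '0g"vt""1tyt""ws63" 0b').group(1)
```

'vt'

Unlike `match`, `search` isn't anchored — it looks for the pattern anywhere in the string.
The match spans [2:6] → '"vt"'.
Captured: group 1 = 'vt'.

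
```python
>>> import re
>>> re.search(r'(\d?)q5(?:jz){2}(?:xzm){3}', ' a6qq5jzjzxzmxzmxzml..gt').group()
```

'q5jzjzxzmxzmxzm'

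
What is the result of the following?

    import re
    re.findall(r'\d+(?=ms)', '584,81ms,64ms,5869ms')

['81', '64', '5869']

The `(?=…)`/`(?<=…)` assertion just peeks at neighbouring text; it doesn't advance the match position.
Scanning left to right: at [4:6] → '81'; at [9:11] → '64'; at [14:18] → '5869'.
No capturing groups, so `findall` returns the 3 full match strings.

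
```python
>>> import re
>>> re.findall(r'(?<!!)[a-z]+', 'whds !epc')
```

Because the assertion is negative and zero-width, positions next to the forbidden text are skipped.
No capturing groups, so `findall` returns the 2 full match strings.

['whds', 'pc']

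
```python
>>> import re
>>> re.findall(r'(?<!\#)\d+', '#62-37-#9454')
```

['2', '37', '454']

A negative assertion filters positions out without eating any characters.
No capturing groups, so `findall` returns the 3 full match strings.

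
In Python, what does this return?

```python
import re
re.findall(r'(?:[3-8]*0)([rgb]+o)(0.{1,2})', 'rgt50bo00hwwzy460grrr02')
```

This matches zero or more of a character in [3-8], then a literal '0' (non-capturing group); then one or more of one of [rgb], then the literal 'o' (captured); then the literal '0', then 1 to 2 of any character (captured).
Scanning left to right: at [3:10] match '50bo00h', groups = ('bo', '00h').
Multiple groups make `findall` return tuples — one 2-tuple for the one match.

[('bo', '00h')]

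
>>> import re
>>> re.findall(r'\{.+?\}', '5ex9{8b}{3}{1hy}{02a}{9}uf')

Walking the string: at [4:8] → '{8b}'; at [8:11] → '{3}'; at [11:16] → '{1hy}'; at [16:21] → '{02a}'; at [21:24] → '{9}'.
`findall` yields the raw match text (5 of them) because the pattern has no groups.

['{8b}', '{3}', '{1hy}', '{02a}', '{9}']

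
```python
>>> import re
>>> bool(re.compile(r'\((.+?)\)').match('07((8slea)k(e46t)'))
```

False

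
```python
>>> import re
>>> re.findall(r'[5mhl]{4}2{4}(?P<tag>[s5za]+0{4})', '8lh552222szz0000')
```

['szz0000']

This matches exactly 4 of one of [5mhl], then exactly 4 of the literal '2'; then one or more of one of [s5za], then exactly 4 of a literal '0' (captured as 'tag').
Walking the string: at [1:16] match 'lh552222szz0000', group 1 = 'szz0000'.
`findall` collects group 1 from the one match (1 total).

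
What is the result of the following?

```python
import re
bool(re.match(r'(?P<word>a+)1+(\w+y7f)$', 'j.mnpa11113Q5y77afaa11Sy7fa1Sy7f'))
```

False

`re.match` only tries the pattern at the start of the string.
Here the string doesn't start with a match, so the call returns None, and `bool(None)` is False.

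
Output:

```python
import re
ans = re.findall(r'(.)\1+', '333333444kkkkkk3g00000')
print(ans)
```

`\1` has to match the exact text group 1 already captured.
Because there's exactly one group, `findall` drops the full match and keeps group 1 from each hit.

['3', '4', 'k', '0']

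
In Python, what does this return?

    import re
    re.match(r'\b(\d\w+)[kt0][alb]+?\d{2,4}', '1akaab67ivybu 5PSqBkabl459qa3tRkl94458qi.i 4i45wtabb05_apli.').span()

(0, 8)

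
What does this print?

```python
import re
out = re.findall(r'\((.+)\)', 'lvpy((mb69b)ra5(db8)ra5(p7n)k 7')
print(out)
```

Walking the string: at [4:28] match '((mb69b)ra5(db8)ra5(p7n)', group 1 = '(mb69b)ra5(db8)ra5(p7n'.
With a single group, `findall` returns only what that group captured — 1 item.

['(mb69b)ra5(db8)ra5(p7n']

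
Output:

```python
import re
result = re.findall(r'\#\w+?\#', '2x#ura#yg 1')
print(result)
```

['#ura#']

Since nothing is captured, `findall` lists the 1 matched substring directly.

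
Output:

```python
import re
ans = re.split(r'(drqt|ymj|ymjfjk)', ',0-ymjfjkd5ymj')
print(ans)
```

[',0-', 'ymj', 'fjkd5', 'ymj', '']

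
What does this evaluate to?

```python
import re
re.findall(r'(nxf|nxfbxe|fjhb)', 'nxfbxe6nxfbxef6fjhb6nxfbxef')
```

['nxf', 'nxf', 'fjhb', 'nxf']

Alternation tries branches left to right and keeps the first one that lets the overall match succeed at that position.
Scanning left to right: at [0:3] match 'nxf', group 1 = 'nxf'; at [7:10] match 'nxf', group 1 = 'nxf'; at [15:19] match 'fjhb', group 1 = 'fjhb'; at [20:23] match 'nxf', group 1 = 'nxf'.
`findall` collects group 1 from each match (4 total).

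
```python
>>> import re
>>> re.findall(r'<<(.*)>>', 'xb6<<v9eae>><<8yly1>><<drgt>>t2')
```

['v9eae>><<8yly1>><<drgt']

Scanning left to right: at [3:29] match '<<v9eae>><<8yly1>><<drgt>>', group 1 = 'v9eae>><<8yly1>><<drgt'.
`findall` collects group 1 from the one match (1 total).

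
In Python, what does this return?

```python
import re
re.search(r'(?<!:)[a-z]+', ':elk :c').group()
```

The negative lookaround is zero-width — it rules out positions where the adjacent text would match, without consuming anything.
`search` walks the string left to right and returns the first match it finds.
The match spans [2:4] → 'lk'.

'lk'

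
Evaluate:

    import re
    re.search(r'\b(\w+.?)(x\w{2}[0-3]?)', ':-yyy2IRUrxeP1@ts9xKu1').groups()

('yyy2IRUr', 'xeP1')

The pattern matches a word boundary (`\b`, zero-width); then one or more of a word character, then optionally any character (captured); then a literal 'x', then exactly 2 of a word character, then optionally a character in [0-3] (captured).
Unlike `match`, `search` isn't anchored — it looks for the pattern anywhere in the string.
The match spans [2:14] → 'yyy2IRUrxeP1'.
Captured: group 1 = 'yyy2IRUr', group 2 = 'xeP1'.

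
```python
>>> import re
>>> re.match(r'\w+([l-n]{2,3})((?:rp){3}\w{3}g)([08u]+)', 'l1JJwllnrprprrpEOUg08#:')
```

None

The pattern matches one or more of a word character; then 2 to 3 of a character in [l-n] (captured); then the literal 'rp' repeated 3 times, then exactly 3 of a word character, then a literal 'g' (captured); then one or more of one of [08u] (captured).
`match` is anchored at position 0; if the pattern doesn't fit there, it returns None.
Here the string doesn't start with a match, so the call returns None.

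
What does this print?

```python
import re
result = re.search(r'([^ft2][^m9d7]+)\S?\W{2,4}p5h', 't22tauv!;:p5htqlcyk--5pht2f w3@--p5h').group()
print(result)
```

auv!;:p5htqlcyk--5pht2f w3@--p5h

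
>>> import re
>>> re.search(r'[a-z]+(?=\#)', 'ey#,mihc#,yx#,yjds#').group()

'ey'

The `(?=…)`/`(?<=…)` assertion just peeks at neighbouring text; it doesn't advance the match position.
The match spans [0:2] → 'ey'.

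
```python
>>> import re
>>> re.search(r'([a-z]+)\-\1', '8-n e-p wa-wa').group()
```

'wa-wa'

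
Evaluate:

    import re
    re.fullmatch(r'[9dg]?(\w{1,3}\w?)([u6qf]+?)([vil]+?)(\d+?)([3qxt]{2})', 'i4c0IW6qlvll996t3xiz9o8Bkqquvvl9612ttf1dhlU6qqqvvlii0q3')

None

For `fullmatch`, every character of the input must be accounted for by the pattern.
Here there's no way to consume every character, so the call returns None.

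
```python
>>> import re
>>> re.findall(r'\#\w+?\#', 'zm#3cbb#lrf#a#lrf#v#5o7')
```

['#3cbb#', '#a#', '#v#']

Scanning left to right: at [2:8] → '#3cbb#'; at [11:14] → '#a#'; at [17:20] → '#v#'.
Since nothing is captured, `findall` lists the 3 matched substrings directly.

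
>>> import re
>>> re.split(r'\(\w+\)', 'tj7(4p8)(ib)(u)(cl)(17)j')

Matches to split on: at [3:8] → '(4p8)'; at [8:12] → '(ib)'; at [12:15] → '(u)'; at [15:19] → '(cl)'; at [19:23] → '(17)'.
`split` removes every match and returns the 6 fragments in between.

['tj7', '', '', '', '', 'j']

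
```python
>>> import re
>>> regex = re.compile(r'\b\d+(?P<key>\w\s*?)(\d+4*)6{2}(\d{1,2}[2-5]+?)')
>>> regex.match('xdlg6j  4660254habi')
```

None

`re.match` only tries the pattern at the start of the string.
Here the pattern fails at index 0, so the call returns None.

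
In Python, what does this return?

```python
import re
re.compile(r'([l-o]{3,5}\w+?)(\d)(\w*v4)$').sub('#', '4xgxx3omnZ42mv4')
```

This matches 3 to 5 of a character in [l-o], then one or more of a word character (lazy) (captured); then a digit (captured); then zero or more of a word character, then the literal 'v4' (captured); then anchored at the end.
Matches: at [6:15] → 'omnZ42mv4'.
`sub` substitutes '#' at each match site.

'4xgxx3#'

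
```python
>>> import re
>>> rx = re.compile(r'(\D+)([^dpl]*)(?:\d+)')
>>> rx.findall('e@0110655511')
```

[('e@', '011065551')]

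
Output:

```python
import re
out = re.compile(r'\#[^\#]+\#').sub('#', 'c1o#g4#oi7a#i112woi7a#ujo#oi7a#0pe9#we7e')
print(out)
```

c1o#oi7a#ujo#0pe9#we7e

Every occurrence is swapped for '#'.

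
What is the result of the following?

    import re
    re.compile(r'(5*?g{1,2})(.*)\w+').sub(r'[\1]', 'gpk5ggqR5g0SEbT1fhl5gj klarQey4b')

Each match is replaced using the text its own group 1 captured.

'[g]'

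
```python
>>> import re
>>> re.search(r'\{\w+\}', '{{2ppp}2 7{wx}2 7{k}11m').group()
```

'{2ppp}'

`re.search` scans for the first position where the pattern succeeds.
The match spans [1:7] → '{2ppp}'.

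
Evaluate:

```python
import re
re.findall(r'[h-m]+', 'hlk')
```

This matches one or more of a character in [h-m].
Scanning left to right: at [0:3] → 'hlk'.
With no groups in the pattern, `findall` gives back each whole match — 1 here.

['hlk']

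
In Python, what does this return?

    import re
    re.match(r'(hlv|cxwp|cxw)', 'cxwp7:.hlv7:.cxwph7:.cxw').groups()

The match spans [0:4] → 'cxwp'.
Captured: group 1 = 'cxwp'.

('cxwp',)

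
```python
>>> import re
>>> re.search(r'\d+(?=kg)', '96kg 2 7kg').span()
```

(0, 2)

Because the assertion is zero-width, the text it checks is not consumed and won't appear in the result.
`re.search` scans for the first position where the pattern succeeds.
The match spans [0:2] → '96'.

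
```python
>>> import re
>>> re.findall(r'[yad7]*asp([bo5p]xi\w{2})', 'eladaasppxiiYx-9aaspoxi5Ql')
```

The pattern matches zero or more of one of [yad7], then the literal 'asp'; then one of [bo5p], then the literal 'xi', then exactly 2 of a word character (captured).
Matches: at [2:13] match 'adaasppxiiY', group 1 = 'pxiiY'; at [16:25] match 'aaspoxi5Q', group 1 = 'oxi5Q'.
One capturing group, so `findall` returns just the captured substring from each match — 2 in all.

['pxiiY', 'oxi5Q']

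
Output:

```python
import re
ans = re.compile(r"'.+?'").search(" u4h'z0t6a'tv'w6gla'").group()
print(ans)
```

'z0t6a'

With the lazy modifier that quantifier settles for the fewest repetitions that let the rest of the pattern succeed (the atoms after it are unaffected and can still be greedy).
`re.search` tries every starting position until one works.
The match spans [4:11] → "'z0t6a'".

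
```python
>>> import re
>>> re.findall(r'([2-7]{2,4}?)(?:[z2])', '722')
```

['72']

This matches 2 to 4 of a character in [2-7] (lazy) (captured); then one of [z2] (non-capturing group).
Walking the string: at [0:3] match '722', group 1 = '72'.
One capturing group, so `findall` returns just the captured substring from the one match — 1 in all.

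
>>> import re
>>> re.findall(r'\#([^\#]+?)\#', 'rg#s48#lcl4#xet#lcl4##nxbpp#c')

Walking the string: at [2:7] match '#s48#', group 1 = 's48'; at [11:16] match '#xet#', group 1 = 'xet'; at [21:28] match '#nxbpp#', group 1 = 'nxbpp'.
With a single group, `findall` returns only what that group captured — 3 items.

['s48', 'xet', 'nxbpp']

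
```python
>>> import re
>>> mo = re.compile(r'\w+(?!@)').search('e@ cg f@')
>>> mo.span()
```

(3, 5)

The negative lookahead/lookbehind blocks any match where the forbidden context is present.
Unlike `match`, `search` isn't anchored — it looks for the pattern anywhere in the string.
The match spans [3:5] → 'cg'.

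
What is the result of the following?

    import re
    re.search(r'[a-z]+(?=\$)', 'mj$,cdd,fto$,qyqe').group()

The lookaround is zero-width — it requires the adjacent text to match without consuming it, so the asserted text isn't part of the match.
`re.search` scans for the first position where the pattern succeeds.
The match spans [0:2] → 'mj'.

'mj'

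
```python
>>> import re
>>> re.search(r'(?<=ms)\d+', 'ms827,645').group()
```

'827'

The lookaround is zero-width — it requires the adjacent text to match without consuming it, so the asserted text isn't part of the match.
`re.search` tries every starting position until one works.
The match spans [2:5] → '827'.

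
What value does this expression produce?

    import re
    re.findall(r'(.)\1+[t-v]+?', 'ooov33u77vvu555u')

The backreference `\1` re-matches whatever the first group consumed, character for character.
With a single group, `findall` returns only what that group captured — 4 items.

['o', '3', '7', '5']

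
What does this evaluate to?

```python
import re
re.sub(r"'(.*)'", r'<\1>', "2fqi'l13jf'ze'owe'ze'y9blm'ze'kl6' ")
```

"2fqi<l13jf'ze'owe'ze'y9blm'ze'kl6> "

`\1` in the replacement pulls in group 1's text for each match.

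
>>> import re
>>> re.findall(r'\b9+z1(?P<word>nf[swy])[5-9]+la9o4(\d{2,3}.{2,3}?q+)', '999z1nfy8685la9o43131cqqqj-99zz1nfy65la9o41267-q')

[('nfy', '3131cqqq')]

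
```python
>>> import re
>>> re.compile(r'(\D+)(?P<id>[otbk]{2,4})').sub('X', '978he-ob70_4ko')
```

This matches one or more of a non-digit (captured); then 2 to 4 of one of [otbk] (captured as 'id').
Matches: at [3:8] → 'he-ob'.
Each match is replaced by 'X'.

'978X70_4ko'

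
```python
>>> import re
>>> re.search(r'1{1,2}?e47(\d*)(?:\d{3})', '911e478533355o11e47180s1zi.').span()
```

The pattern matches 1 to 2 of the literal '1' (lazy), then the literal 'e47'; then zero or more of a digit (captured); then exactly 3 of a digit (non-capturing group).
`search` walks the string left to right and returns the first match it finds.
The match spans [1:13] → '11e478533355'.
Captured: group 1 = '8533'.

(1, 13)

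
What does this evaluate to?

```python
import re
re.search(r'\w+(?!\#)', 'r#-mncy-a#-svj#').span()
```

The negative lookahead/lookbehind blocks any match where the forbidden context is present.
The match spans [3:7] → 'mncy'.

(3, 7)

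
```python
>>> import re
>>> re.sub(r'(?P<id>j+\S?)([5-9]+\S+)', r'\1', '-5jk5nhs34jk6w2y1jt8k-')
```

The pattern matches one or more of the literal 'j', then optionally a non-whitespace character (captured as 'id'); then one or more of a character in [5-9], then one or more of a non-whitespace character (captured).
Each match is replaced using the text its own group 1 captured.

'-5jk'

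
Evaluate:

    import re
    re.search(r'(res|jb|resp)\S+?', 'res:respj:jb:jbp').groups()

('res',)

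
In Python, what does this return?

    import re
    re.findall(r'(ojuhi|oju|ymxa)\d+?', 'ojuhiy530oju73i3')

['oju']

`findall` collects group 1 from the one match (1 total).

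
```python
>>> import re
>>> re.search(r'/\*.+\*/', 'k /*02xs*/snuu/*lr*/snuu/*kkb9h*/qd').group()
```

'/*02xs*/snuu/*lr*/snuu/*kkb9h*/'

The match spans [2:33] → '/*02xs*/snuu/*lr*/snuu/*kkb9h*/'.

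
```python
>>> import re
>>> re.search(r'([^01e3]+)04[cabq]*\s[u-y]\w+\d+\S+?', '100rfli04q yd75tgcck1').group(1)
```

Pattern: one or more of any character except [01e3] (captured); then the literal '04', then zero or more of one of [cabq], then whitespace; then a character in [u-y], then one or more of a word character, then one or more of a digit; then one or more of a non-whitespace character (lazy).
`search` walks the string left to right and returns the first match it finds.
The match spans [3:16] → 'rfli04q yd75t'.
Captured: group 1 = 'rfli'.

'rfli'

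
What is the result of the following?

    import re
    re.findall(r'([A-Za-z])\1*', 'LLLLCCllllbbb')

['L', 'C', 'l', 'b']

After group 1 captures some text, `\1` only succeeds where that same text appears again.
Matches: at [0:4] match 'LLLL', group 1 = 'L'; at [4:6] match 'CC', group 1 = 'C'; at [6:10] match 'llll', group 1 = 'l'; at [10:13] match 'bbb', group 1 = 'b'.
One capturing group, so `findall` returns just the captured substring from each match — 4 in all.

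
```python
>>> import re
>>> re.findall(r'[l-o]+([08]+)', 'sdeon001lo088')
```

This matches one or more of a character in [l-o]; then one or more of one of [08] (captured).
Walking the string: at [3:7] match 'on00', group 1 = '00'; at [8:13] match 'lo088', group 1 = '088'.
Because there's exactly one group, `findall` drops the full match and keeps group 1 from each hit.

['00', '088']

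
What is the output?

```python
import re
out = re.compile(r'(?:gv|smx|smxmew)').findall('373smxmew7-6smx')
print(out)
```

['smx', 'smx']

`|` is ordered: at each position the engine commits to the first alternative that works.
With no groups in the pattern, `findall` gives back each whole match — 2 here.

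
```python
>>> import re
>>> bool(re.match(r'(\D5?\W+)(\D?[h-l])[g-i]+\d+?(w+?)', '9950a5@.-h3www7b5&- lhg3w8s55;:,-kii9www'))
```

False

`match` is anchored at position 0; if the pattern doesn't fit there, it returns None.
Here the pattern fails at index 0, so the call returns None, and `bool(None)` is False.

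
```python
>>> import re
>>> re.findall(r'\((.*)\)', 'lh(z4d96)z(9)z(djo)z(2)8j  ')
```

One capturing group, so `findall` returns just the captured substring from the one match — 1 in all.

['z4d96)z(9)z(djo)z(2']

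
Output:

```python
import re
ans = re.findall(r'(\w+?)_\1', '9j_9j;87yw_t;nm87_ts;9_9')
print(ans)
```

['9j', '9']

A backreference is literal: `\1` must see the identical characters the first group matched.
Matches: at [0:5] match '9j_9j', group 1 = '9j'; at [21:24] match '9_9', group 1 = '9'.
Because there's exactly one group, `findall` drops the full match and keeps group 1 from each hit.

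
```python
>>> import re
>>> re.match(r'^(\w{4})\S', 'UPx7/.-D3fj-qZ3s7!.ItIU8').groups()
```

('UPx7',)

Pattern: anchored at the start of the string; then exactly 4 of a word character (captured); then a non-whitespace character.
With `match`, the pattern is implicitly anchored at the beginning.
The match spans [0:5] → 'UPx7/'.
Captured: group 1 = 'UPx7'.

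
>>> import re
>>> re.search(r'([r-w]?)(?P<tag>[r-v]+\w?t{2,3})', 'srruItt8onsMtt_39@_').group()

'srruItt'

Pattern: optionally a character in [r-w] (captured); then one or more of a character in [r-v], then optionally a word character, then 2 to 3 of the literal 't' (captured as 'tag').
The match spans [0:7] → 'srruItt'.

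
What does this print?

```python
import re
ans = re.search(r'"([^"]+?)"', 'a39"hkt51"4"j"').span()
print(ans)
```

`search` walks the string left to right and returns the first match it finds.
The match spans [3:10] → '"hkt51"'.
Captured: group 1 = 'hkt51'.

(3, 10)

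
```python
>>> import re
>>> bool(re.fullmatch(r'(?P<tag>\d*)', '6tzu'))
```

False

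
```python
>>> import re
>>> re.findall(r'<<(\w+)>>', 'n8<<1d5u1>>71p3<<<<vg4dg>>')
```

['1d5u1', 'vg4dg']

With a single group, `findall` returns only what that group captured — 2 items.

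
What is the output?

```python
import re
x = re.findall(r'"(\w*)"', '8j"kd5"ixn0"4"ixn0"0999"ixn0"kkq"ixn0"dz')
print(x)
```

Walking the string: at [2:7] match '"kd5"', group 1 = 'kd5'; at [11:14] match '"4"', group 1 = '4'; at [18:24] match '"0999"', group 1 = '0999'; at [28:33] match '"kkq"', group 1 = 'kkq'.
Because there's exactly one group, `findall` drops the full match and keeps group 1 from each hit.

['kd5', '4', '0999', 'kkq']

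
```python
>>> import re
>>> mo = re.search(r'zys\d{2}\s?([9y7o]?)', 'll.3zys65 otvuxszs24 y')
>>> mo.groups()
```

('o',)

The match spans [4:11] → 'zys65 o'.
Captured: group 1 = 'o'.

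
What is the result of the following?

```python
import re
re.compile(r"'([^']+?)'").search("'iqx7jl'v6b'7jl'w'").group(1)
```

'iqx7jl'

The match spans [0:8] → "'iqx7jl'".
Captured: group 1 = 'iqx7jl'.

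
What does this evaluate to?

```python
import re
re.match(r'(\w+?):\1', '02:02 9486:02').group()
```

'02:02'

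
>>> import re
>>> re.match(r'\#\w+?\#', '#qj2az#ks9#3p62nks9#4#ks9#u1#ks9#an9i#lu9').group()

'#qj2az#'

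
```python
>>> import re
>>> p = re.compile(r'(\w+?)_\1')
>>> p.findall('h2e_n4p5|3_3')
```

A backreference is literal: `\1` must see the identical characters the first group matched.
`findall` collects group 1 from the one match (1 total).

['3']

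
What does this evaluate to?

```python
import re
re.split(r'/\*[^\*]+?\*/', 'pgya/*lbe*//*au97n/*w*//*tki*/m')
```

['pgya', '/*au97n', '', 'm']

Matches to split on: at [4:11] → '/*lbe*/'; at [18:23] → '/*w*/'; at [23:30] → '/*tki*/'.
Each match becomes a cut point; 4 segments remain.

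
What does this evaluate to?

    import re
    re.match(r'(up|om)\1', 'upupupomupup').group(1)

'up'

The match spans [0:4] → 'upup'.
Captured: group 1 = 'up'.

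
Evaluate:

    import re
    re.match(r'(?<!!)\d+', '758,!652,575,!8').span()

`(?!…)`/`(?<!…)` only lets a position through if the neighbouring text does NOT match; no characters are consumed.
`match` is anchored at position 0; if the pattern doesn't fit there, it returns None.
The match spans [0:3] → '758'.

(0, 3)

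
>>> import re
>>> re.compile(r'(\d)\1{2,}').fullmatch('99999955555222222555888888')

None

A backreference is literal: `\1` must see the identical characters the first group matched.
`fullmatch` succeeds only if the pattern covers the string from start to end.
Here there's no way to consume every character, so the call returns None.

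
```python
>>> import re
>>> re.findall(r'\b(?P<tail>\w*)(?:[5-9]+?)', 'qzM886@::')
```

One capturing group, so `findall` returns just the captured substring from the one match — 1 in all.

['qzM88']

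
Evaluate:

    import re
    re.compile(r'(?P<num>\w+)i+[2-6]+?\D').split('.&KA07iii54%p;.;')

The group in the pattern means `split` returns the separators' captures alongside the pieces.

['.&', 'KA07ii', 'p;.;']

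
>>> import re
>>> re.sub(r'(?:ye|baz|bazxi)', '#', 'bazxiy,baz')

'#xiy,#'

Alternation tries branches left to right and keeps the first one that lets the overall match succeed at that position.
`sub` substitutes '#' at each match site.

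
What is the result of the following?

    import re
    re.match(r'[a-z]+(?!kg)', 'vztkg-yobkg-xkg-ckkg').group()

'vztkg'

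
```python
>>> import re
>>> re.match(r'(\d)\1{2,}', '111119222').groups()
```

('1',)

The match spans [0:5] → '11111'.
Captured: group 1 = '1'.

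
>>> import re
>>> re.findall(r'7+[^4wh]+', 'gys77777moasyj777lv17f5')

The pattern matches one or more of a literal '7'; then one or more of any character except [4wh].
Matches: at [3:23] → '77777moasyj777lv17f5'.
`findall` yields the raw match text (1 of them) because the pattern has no groups.

['77777moasyj777lv17f5']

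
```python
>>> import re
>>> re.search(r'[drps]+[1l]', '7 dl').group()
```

The match spans [2:4] → 'dl'.

'dl'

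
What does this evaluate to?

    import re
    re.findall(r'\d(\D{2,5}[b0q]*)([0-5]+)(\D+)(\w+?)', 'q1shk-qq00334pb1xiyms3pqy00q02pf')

[('shk-qq00', '334', 'pb', '1'), ('pqy00q0', '2', 'p', 'f')]

Because the quantifier is non-greedy, it stops expanding at the earliest point where the rest of the pattern can succeed.
`findall` packs the 4 group values into a tuple for every match.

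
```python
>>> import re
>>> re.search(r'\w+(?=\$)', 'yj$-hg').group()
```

'yj'

Because the assertion is zero-width, the text it checks is not consumed and won't appear in the result.
`search` walks the string left to right and returns the first match it finds.
The match spans [0:2] → 'yj'.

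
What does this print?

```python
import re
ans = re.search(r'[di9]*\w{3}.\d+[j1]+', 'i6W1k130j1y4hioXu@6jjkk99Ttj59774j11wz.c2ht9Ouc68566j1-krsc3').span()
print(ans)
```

(0, 10)

This matches zero or more of one of [di9]; then exactly 3 of a word character, then any character; then one or more of a digit; then one or more of one of [j1].
`re.search` scans for the first position where the pattern succeeds.
The match spans [0:10] → 'i6W1k130j1'.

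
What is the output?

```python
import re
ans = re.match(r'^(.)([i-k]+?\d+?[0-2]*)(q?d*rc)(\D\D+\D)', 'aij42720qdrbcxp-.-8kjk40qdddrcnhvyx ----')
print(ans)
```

None

`re.match` won't scan ahead — the pattern has to work from the very first character.
Here the pattern fails at index 0, so the call returns None.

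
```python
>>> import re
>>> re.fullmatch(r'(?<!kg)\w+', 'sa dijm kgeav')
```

None

`fullmatch` succeeds only if the pattern covers the string from start to end.
Here the pattern can't cover the whole string, so the call returns None.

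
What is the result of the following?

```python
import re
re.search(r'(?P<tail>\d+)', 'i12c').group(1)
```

'12'

The pattern matches one or more of a digit (captured as 'tail').
`re.search` tries every starting position until one works.
The match spans [1:3] → '12'.
Captured: group 1 = '12'.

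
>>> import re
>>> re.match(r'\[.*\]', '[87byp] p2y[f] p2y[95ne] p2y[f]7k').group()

'[87byp] p2y[f] p2y[95ne] p2y[f]'

`re.match` only tries the pattern at the start of the string.
The match spans [0:31] → '[87byp] p2y[f] p2y[95ne] p2y[f]'.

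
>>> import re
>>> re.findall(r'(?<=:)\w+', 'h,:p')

The `(?=…)`/`(?<=…)` assertion just peeks at neighbouring text; it doesn't advance the match position.
Since nothing is captured, `findall` lists the 1 matched substring directly.

['p']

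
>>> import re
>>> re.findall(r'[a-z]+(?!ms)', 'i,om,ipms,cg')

['i', 'om', 'ipms', 'cg']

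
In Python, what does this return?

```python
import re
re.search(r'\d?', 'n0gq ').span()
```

The pattern matches optionally a digit.
`re.search` scans for the first position where the pattern succeeds.
The match spans [0:0] → ''.

(0, 0)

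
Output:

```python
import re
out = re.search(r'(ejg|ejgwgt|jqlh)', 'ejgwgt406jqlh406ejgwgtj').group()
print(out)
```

Alternation tries branches left to right and keeps the first one that lets the overall match succeed at that position.
The match spans [0:3] → 'ejg'.

ejg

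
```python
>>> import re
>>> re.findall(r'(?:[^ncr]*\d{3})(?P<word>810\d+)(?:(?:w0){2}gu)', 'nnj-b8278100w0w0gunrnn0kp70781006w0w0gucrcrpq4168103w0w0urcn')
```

This matches zero or more of any character except [ncr], then exactly 3 of a digit (non-capturing group); then the literal '810', then one or more of a digit (captured as 'word'); then the literal 'w0' repeated 2 times, then the literal 'gu' (non-capturing group).
Scanning left to right: at [2:18] match 'j-b8278100w0w0gu', group 1 = '8100'; at [22:39] match '0kp70781006w0w0gu', group 1 = '81006'.
Because there's exactly one group, `findall` drops the full match and keeps group 1 from each hit.

['8100', '81006']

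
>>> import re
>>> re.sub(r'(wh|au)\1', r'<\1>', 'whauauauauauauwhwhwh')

'wh<au><au><au><wh>wh'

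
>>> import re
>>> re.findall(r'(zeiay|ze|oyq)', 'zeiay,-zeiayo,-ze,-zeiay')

['zeiay', 'zeiay', 'ze', 'zeiay']

The regex engine tests alternatives in the order written; an earlier branch that matches wins even if a later one would match more.
Matches: at [0:5] match 'zeiay', group 1 = 'zeiay'; at [7:12] match 'zeiay', group 1 = 'zeiay'; at [15:17] match 'ze', group 1 = 'ze'; at [19:24] match 'zeiay', group 1 = 'zeiay'.
Because there's exactly one group, `findall` drops the full match and keeps group 1 from each hit.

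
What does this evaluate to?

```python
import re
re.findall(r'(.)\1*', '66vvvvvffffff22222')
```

['6', 'v', 'f', '2']

`\1` is not a pattern — it's the concrete string captured by group 1, re-applied verbatim.
Scanning left to right: at [0:2] match '66', group 1 = '6'; at [2:7] match 'vvvvv', group 1 = 'v'; at [7:13] match 'ffffff', group 1 = 'f'; at [13:18] match '22222', group 1 = '2'.
`findall` collects group 1 from each match (4 total).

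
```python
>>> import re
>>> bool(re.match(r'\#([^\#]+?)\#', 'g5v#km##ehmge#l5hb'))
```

`re.match` won't scan ahead — the pattern has to work from the very first character.
Here the pattern fails at index 0, so the call returns None, and `bool(None)` is False.

False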